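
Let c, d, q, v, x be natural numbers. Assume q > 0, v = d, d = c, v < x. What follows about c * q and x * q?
c * q < x * q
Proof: v = d and d = c, hence v = c. Since v < x, c < x. Combining with q > 0, by multiplying by a positive, c * q < x * q.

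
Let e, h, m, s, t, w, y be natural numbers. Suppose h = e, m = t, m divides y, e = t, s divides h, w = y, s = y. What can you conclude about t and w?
t = w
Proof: From h = e and e = t, h = t. Since s divides h, s divides t. s = y, so y divides t. m = t and m divides y, hence t divides y. y divides t, so y = t. From w = y, w = t. Then t = w.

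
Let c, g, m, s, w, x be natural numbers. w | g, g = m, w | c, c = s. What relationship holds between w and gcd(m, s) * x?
w | gcd(m, s) * x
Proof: g = m and w | g, therefore w | m. Since c = s and w | c, w | s. From w | m, w | gcd(m, s). Then w | gcd(m, s) * x.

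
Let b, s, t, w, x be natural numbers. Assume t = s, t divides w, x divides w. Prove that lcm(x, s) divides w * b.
Since t = s and t divides w, s divides w. Since x divides w, lcm(x, s) divides w. Then lcm(x, s) divides w * b.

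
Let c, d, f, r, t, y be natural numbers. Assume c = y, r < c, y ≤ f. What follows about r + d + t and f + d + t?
r + d + t < f + d + t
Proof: c = y and r < c, hence r < y. Since y ≤ f, r < f. Then r + d < f + d. Then r + d + t < f + d + t.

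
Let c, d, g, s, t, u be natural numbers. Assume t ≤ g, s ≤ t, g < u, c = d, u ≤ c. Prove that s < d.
From c = d and u ≤ c, u ≤ d. g < u, so g < d. From t ≤ g, t < d. Because s ≤ t, s < d.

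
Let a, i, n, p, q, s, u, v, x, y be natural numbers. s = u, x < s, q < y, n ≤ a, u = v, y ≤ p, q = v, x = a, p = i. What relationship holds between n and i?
n < i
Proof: Because s = u and u = v, s = v. Since x < s, x < v. Since x = a, a < v. n ≤ a, so n < v. q = v and q < y, therefore v < y. Since n < v, n < y. Since p = i and y ≤ p, y ≤ i. Since n < y, n < i.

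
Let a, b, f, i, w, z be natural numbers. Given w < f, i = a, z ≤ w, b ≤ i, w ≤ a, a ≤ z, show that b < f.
a ≤ z and z ≤ w, hence a ≤ w. w ≤ a, so a = w. Because i = a, i = w. b ≤ i, so b ≤ w. Since w < f, b < f.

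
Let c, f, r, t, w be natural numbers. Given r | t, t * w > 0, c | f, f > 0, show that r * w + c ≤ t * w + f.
r | t, hence r * w | t * w. t * w > 0, so r * w ≤ t * w. From c | f and f > 0, c ≤ f. r * w ≤ t * w, so r * w + c ≤ t * w + f.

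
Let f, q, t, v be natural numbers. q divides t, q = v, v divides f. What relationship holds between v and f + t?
v divides f + t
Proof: q = v and q divides t, thus v divides t. v divides f, so v divides f + t.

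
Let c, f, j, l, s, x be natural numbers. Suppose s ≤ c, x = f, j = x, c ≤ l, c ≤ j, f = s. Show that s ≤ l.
From j = x and x = f, j = f. f = s, so j = s. Since c ≤ j, c ≤ s. s ≤ c, so c = s. Since c ≤ l, s ≤ l.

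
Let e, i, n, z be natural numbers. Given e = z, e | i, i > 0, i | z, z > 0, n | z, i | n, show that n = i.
e = z and e | i, thus z | i. i > 0, so z ≤ i. Because i | z and z > 0, i ≤ z. Because z ≤ i, z = i. n | z, so n | i. i | n, so n = i.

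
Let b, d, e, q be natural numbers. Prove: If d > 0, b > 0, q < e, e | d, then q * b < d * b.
e | d and d > 0, hence e ≤ d. Since q < e, q < d. b > 0, so q * b < d * b.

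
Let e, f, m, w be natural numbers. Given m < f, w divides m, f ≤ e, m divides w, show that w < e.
Because m divides w and w divides m, m = w. m < f and f ≤ e, so m < e. Since m = w, w < e.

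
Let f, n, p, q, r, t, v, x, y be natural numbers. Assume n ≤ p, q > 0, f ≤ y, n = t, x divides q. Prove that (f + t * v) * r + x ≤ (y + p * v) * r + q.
n = t and n ≤ p, hence t ≤ p. By multiplying by a non-negative, t * v ≤ p * v. f ≤ y, so f + t * v ≤ y + p * v. By multiplying by a non-negative, (f + t * v) * r ≤ (y + p * v) * r. Because x divides q and q > 0, x ≤ q. (f + t * v) * r ≤ (y + p * v) * r, so (f + t * v) * r + x ≤ (y + p * v) * r + q.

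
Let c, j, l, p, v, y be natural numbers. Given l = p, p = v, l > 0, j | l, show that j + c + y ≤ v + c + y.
l = p and p = v, so l = v. From j | l and l > 0, j ≤ l. l = v, so j ≤ v. Then j + c ≤ v + c. Then j + c + y ≤ v + c + y.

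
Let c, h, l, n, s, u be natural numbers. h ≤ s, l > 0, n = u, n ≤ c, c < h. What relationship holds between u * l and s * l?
u * l < s * l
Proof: c < h and h ≤ s, so c < s. n ≤ c, so n < s. Since n = u, u < s. Combined with l > 0, by multiplying by a positive, u * l < s * l.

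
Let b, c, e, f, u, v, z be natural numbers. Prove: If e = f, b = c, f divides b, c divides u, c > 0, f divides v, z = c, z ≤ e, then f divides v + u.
From e = f and z ≤ e, z ≤ f. Since z = c, c ≤ f. Because b = c and f divides b, f divides c. Since c > 0, f ≤ c. c ≤ f, so c = f. c divides u, so f divides u. Since f divides v, f divides v + u.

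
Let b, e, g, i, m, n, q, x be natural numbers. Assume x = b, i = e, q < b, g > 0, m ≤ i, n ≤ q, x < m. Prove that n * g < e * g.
Since n ≤ q and q < b, n < b. x = b and x < m, thus b < m. m ≤ i, so b < i. Because i = e, b < e. Since n < b, n < e. Since g > 0, n * g < e * g.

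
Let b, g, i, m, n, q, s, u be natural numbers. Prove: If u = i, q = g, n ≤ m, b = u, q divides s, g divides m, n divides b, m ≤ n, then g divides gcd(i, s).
From b = u and u = i, b = i. n ≤ m and m ≤ n, thus n = m. n divides b, so m divides b. b = i, so m divides i. Since g divides m, g divides i. q = g and q divides s, therefore g divides s. Because g divides i, g divides gcd(i, s).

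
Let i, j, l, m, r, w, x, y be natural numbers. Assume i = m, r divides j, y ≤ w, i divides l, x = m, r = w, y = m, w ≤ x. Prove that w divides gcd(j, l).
Because r = w and r divides j, w divides j. Because y = m and y ≤ w, m ≤ w. x = m and w ≤ x, therefore w ≤ m. m ≤ w, so m = w. From i = m, i = w. Since i divides l, w divides l. Since w divides j, w divides gcd(j, l).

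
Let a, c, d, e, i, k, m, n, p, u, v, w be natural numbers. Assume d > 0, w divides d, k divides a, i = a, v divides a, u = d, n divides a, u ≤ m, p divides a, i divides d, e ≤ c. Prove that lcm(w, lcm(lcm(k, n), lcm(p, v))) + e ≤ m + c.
k divides a and n divides a, therefore lcm(k, n) divides a. p divides a and v divides a, thus lcm(p, v) divides a. lcm(k, n) divides a, so lcm(lcm(k, n), lcm(p, v)) divides a. i = a and i divides d, so a divides d. Since lcm(lcm(k, n), lcm(p, v)) divides a, lcm(lcm(k, n), lcm(p, v)) divides d. From w divides d, lcm(w, lcm(lcm(k, n), lcm(p, v))) divides d. From d > 0, lcm(w, lcm(lcm(k, n), lcm(p, v))) ≤ d. Because u = d and u ≤ m, d ≤ m. Since lcm(w, lcm(lcm(k, n), lcm(p, v))) ≤ d, lcm(w, lcm(lcm(k, n), lcm(p, v))) ≤ m. Since e ≤ c, lcm(w, lcm(lcm(k, n), lcm(p, v))) + e ≤ m + c.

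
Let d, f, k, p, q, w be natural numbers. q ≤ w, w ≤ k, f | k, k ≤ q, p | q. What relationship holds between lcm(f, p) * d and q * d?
lcm(f, p) * d | q * d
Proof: Because q ≤ w and w ≤ k, q ≤ k. k ≤ q, so k = q. Since f | k, f | q. p | q, so lcm(f, p) | q. Then lcm(f, p) * d | q * d.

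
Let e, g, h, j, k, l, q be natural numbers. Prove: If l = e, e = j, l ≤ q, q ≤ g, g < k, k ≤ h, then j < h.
From l = e and e = j, l = j. q ≤ g and g < k, so q < k. Since l ≤ q, l < k. l = j, so j < k. Since k ≤ h, j < h.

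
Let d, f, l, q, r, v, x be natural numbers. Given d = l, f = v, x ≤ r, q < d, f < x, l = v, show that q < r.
d = l and q < d, thus q < l. l = v, so q < v. From f < x and x ≤ r, f < r. f = v, so v < r. Since q < v, q < r.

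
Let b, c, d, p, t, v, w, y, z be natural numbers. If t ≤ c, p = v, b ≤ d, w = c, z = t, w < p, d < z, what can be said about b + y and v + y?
b + y < v + y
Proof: z = t and d < z, so d < t. Since b ≤ d, b < t. Because t ≤ c, b < c. p = v and w < p, thus w < v. w = c, so c < v. Since b < c, b < v. Then b + y < v + y.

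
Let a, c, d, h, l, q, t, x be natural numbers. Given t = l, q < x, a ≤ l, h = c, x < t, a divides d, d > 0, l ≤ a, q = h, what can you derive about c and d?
c < d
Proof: Because q = h and h = c, q = c. t = l and x < t, thus x < l. q < x, so q < l. Since q = c, c < l. From a ≤ l and l ≤ a, a = l. Since a divides d, l divides d. From d > 0, l ≤ d. Since c < l, c < d.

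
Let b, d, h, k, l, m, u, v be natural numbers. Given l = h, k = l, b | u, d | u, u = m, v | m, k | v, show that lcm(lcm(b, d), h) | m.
Because b | u and d | u, lcm(b, d) | u. u = m, so lcm(b, d) | m. From k | v and v | m, k | m. Because k = l, l | m. l = h, so h | m. lcm(b, d) | m, so lcm(lcm(b, d), h) | m.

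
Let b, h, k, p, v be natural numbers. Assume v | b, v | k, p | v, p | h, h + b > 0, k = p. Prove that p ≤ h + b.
k = p and v | k, therefore v | p. Since p | v, v = p. Since v | b, p | b. p | h, so p | h + b. h + b > 0, so p ≤ h + b.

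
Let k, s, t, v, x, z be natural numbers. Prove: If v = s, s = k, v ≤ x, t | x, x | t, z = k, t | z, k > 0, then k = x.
v = s and s = k, therefore v = k. Since v ≤ x, k ≤ x. Since t | x and x | t, t = x. z = k and t | z, thus t | k. k > 0, so t ≤ k. t = x, so x ≤ k. From k ≤ x, k = x.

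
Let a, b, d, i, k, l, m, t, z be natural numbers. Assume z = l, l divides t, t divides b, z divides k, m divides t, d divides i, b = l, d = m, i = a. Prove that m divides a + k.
From d = m and d divides i, m divides i. Since i = a, m divides a. Because b = l and t divides b, t divides l. Since l divides t, l = t. Since z = l, z = t. Since z divides k, t divides k. m divides t, so m divides k. m divides a, so m divides a + k.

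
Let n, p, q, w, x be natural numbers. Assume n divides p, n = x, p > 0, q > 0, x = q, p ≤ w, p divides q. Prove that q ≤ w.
p divides q and q > 0, therefore p ≤ q. n = x and x = q, so n = q. n divides p, so q divides p. Since p > 0, q ≤ p. Since p ≤ q, p = q. Since p ≤ w, q ≤ w.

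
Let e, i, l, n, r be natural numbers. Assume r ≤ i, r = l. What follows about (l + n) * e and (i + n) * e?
(l + n) * e ≤ (i + n) * e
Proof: Because r = l and r ≤ i, l ≤ i. Then l + n ≤ i + n. Then (l + n) * e ≤ (i + n) * e.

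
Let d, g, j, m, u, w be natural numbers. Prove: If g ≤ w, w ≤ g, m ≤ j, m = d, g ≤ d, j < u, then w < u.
Because g ≤ w and w ≤ g, g = w. m = d and m ≤ j, hence d ≤ j. g ≤ d, so g ≤ j. j < u, so g < u. From g = w, w < u.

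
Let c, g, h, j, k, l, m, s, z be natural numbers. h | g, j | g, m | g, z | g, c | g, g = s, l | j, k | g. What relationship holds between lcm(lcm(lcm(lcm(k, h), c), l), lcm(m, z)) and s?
lcm(lcm(lcm(lcm(k, h), c), l), lcm(m, z)) | s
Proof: Because k | g and h | g, lcm(k, h) | g. c | g, so lcm(lcm(k, h), c) | g. From l | j and j | g, l | g. Since lcm(lcm(k, h), c) | g, lcm(lcm(lcm(k, h), c), l) | g. m | g and z | g, so lcm(m, z) | g. lcm(lcm(lcm(k, h), c), l) | g, so lcm(lcm(lcm(lcm(k, h), c), l), lcm(m, z)) | g. Because g = s, lcm(lcm(lcm(lcm(k, h), c), l), lcm(m, z)) | s.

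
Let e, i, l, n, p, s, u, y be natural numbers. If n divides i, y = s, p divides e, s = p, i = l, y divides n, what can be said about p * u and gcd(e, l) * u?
p * u divides gcd(e, l) * u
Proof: y = s and y divides n, thus s divides n. s = p, so p divides n. Since i = l and n divides i, n divides l. From p divides n, p divides l. Because p divides e, p divides gcd(e, l). Then p * u divides gcd(e, l) * u.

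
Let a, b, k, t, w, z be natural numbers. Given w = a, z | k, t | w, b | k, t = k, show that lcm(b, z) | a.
Since b | k and z | k, lcm(b, z) | k. t = k and t | w, thus k | w. Since lcm(b, z) | k, lcm(b, z) | w. From w = a, lcm(b, z) | a.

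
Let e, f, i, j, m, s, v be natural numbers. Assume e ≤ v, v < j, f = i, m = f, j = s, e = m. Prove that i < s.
m = f and f = i, therefore m = i. e = m and e ≤ v, hence m ≤ v. Since j = s and v < j, v < s. Since m ≤ v, m < s. m = i, so i < s.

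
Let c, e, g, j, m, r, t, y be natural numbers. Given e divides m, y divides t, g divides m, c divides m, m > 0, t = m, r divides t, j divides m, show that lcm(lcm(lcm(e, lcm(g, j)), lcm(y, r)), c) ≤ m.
Since g divides m and j divides m, lcm(g, j) divides m. From e divides m, lcm(e, lcm(g, j)) divides m. Since y divides t and r divides t, lcm(y, r) divides t. From t = m, lcm(y, r) divides m. lcm(e, lcm(g, j)) divides m, so lcm(lcm(e, lcm(g, j)), lcm(y, r)) divides m. Since c divides m, lcm(lcm(lcm(e, lcm(g, j)), lcm(y, r)), c) divides m. m > 0, so lcm(lcm(lcm(e, lcm(g, j)), lcm(y, r)), c) ≤ m.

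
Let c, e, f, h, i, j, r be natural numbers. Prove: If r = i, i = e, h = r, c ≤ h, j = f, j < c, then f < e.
h = r and r = i, hence h = i. i = e, so h = e. Because j < c and c ≤ h, j < h. h = e, so j < e. j = f, so f < e.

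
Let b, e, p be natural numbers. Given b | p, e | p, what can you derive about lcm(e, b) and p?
lcm(e, b) | p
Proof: e | p and b | p. Because lcm divides any common multiple, lcm(e, b) | p.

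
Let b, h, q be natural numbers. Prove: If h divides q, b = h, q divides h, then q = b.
h divides q and q divides h, so h = q. Since b = h, b = q. Then q = b.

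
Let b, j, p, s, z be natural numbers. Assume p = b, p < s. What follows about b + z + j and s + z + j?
b + z + j < s + z + j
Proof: Because p = b and p < s, b < s. Then b + z < s + z. Then b + z + j < s + z + j.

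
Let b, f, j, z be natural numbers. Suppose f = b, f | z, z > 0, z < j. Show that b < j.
f = b and f | z, so b | z. z > 0, so b ≤ z. z < j, so b < j.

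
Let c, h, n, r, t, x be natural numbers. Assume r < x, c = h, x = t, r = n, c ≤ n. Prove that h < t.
c = h and c ≤ n, so h ≤ n. r = n and r < x, so n < x. x = t, so n < t. h ≤ n, so h < t.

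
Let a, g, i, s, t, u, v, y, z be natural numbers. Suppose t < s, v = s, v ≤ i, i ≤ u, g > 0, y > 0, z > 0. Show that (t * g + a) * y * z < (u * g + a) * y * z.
Because v ≤ i and i ≤ u, v ≤ u. Since v = s, s ≤ u. Because t < s, t < u. Because g > 0, by multiplying by a positive, t * g < u * g. Then t * g + a < u * g + a. Combining with y > 0, by multiplying by a positive, (t * g + a) * y < (u * g + a) * y. Since z > 0, by multiplying by a positive, (t * g + a) * y * z < (u * g + a) * y * z.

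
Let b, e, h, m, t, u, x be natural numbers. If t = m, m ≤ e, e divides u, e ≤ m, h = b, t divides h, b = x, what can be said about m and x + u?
m divides x + u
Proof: Because h = b and b = x, h = x. t = m and t divides h, thus m divides h. h = x, so m divides x. Since e ≤ m and m ≤ e, e = m. e divides u, so m divides u. m divides x, so m divides x + u.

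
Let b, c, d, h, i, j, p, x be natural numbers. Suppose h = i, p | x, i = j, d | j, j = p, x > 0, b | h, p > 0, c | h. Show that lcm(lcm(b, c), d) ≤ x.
h = i and i = j, therefore h = j. b | h and c | h, therefore lcm(b, c) | h. Since h = j, lcm(b, c) | j. Since d | j, lcm(lcm(b, c), d) | j. Because j = p, lcm(lcm(b, c), d) | p. Since p > 0, lcm(lcm(b, c), d) ≤ p. p | x and x > 0, so p ≤ x. Since lcm(lcm(b, c), d) ≤ p, lcm(lcm(b, c), d) ≤ x.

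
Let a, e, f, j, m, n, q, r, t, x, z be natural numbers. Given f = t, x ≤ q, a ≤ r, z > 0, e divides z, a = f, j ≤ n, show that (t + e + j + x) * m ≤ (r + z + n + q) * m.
a = f and a ≤ r, therefore f ≤ r. f = t, so t ≤ r. e divides z and z > 0, hence e ≤ z. Because j ≤ n and x ≤ q, j + x ≤ n + q. e ≤ z, so e + j + x ≤ z + n + q. From t ≤ r, t + e + j + x ≤ r + z + n + q. By multiplying by a non-negative, (t + e + j + x) * m ≤ (r + z + n + q) * m.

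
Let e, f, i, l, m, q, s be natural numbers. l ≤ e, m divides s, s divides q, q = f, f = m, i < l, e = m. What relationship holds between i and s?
i < s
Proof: q = f and s divides q, thus s divides f. f = m, so s divides m. m divides s, so m = s. Since e = m and l ≤ e, l ≤ m. i < l, so i < m. Since m = s, i < s.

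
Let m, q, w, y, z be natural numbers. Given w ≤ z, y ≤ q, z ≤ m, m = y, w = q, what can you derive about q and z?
q = z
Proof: Since m = y and z ≤ m, z ≤ y. y ≤ q, so z ≤ q. Since w = q and w ≤ z, q ≤ z. Since z ≤ q, z = q. Then q = z.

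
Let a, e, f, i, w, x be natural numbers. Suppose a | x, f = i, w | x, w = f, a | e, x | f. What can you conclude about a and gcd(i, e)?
a | gcd(i, e)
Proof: Because w = f and w | x, f | x. x | f, so x = f. Since f = i, x = i. a | x, so a | i. Since a | e, a | gcd(i, e).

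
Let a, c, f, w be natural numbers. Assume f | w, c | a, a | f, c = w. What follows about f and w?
f = w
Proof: c | a and a | f, therefore c | f. c = w, so w | f. Since f | w, w = f. Then f = w.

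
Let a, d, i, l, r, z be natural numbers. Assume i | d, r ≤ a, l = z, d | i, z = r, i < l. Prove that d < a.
l = z and z = r, thus l = r. From i | d and d | i, i = d. Since i < l, d < l. From l = r, d < r. Since r ≤ a, d < a.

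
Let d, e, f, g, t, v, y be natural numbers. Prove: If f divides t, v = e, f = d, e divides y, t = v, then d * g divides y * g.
t = v and v = e, therefore t = e. From f divides t, f divides e. From f = d, d divides e. e divides y, so d divides y. Then d * g divides y * g.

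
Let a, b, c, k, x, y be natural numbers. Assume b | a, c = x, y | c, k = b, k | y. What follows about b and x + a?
b | x + a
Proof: From k | y and y | c, k | c. Since k = b, b | c. From c = x, b | x. b | a, so b | x + a.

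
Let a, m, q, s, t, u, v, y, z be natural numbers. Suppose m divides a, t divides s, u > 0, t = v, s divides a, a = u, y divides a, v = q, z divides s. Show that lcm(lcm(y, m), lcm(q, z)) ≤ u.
From y divides a and m divides a, lcm(y, m) divides a. t = v and t divides s, hence v divides s. v = q, so q divides s. Because z divides s, lcm(q, z) divides s. s divides a, so lcm(q, z) divides a. Since lcm(y, m) divides a, lcm(lcm(y, m), lcm(q, z)) divides a. Since a = u, lcm(lcm(y, m), lcm(q, z)) divides u. From u > 0, lcm(lcm(y, m), lcm(q, z)) ≤ u.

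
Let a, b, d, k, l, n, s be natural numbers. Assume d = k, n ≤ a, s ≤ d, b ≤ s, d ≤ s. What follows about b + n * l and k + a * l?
b + n * l ≤ k + a * l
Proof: s ≤ d and d ≤ s, thus s = d. Since d = k, s = k. Since b ≤ s, b ≤ k. n ≤ a. By multiplying by a non-negative, n * l ≤ a * l. Because b ≤ k, b + n * l ≤ k + a * l.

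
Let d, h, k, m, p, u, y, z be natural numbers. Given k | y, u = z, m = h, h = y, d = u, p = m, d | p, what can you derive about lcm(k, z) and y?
lcm(k, z) | y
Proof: From m = h and h = y, m = y. Since p = m and d | p, d | m. d = u, so u | m. m = y, so u | y. u = z, so z | y. k | y, so lcm(k, z) | y.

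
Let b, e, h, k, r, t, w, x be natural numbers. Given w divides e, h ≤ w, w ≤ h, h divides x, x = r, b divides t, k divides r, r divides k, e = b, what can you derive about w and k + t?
w divides k + t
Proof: r divides k and k divides r, hence r = k. Since x = r, x = k. From h ≤ w and w ≤ h, h = w. Because h divides x, w divides x. From x = k, w divides k. e = b and w divides e, therefore w divides b. Since b divides t, w divides t. w divides k, so w divides k + t.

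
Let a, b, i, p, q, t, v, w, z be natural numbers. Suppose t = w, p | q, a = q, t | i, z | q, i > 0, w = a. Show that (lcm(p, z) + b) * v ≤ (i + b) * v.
p | q and z | q, hence lcm(p, z) | q. w = a and a = q, hence w = q. t = w and t | i, so w | i. Because w = q, q | i. lcm(p, z) | q, so lcm(p, z) | i. i > 0, so lcm(p, z) ≤ i. Then lcm(p, z) + b ≤ i + b. Then (lcm(p, z) + b) * v ≤ (i + b) * v.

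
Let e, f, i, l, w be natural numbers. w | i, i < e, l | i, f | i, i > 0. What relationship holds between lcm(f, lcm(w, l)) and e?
lcm(f, lcm(w, l)) < e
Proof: From w | i and l | i, lcm(w, l) | i. f | i, so lcm(f, lcm(w, l)) | i. Since i > 0, lcm(f, lcm(w, l)) ≤ i. Since i < e, lcm(f, lcm(w, l)) < e.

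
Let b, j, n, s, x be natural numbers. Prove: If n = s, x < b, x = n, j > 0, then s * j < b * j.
x = n and n = s, so x = s. Because x < b, s < b. Since j > 0, by multiplying by a positive, s * j < b * j.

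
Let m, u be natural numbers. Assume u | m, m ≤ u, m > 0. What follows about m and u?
m = u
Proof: u | m and m > 0, thus u ≤ m. m ≤ u, so m = u.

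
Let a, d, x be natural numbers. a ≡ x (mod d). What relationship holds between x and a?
x ≡ a (mod d)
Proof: a ≡ x (mod d). By symmetry, x ≡ a (mod d).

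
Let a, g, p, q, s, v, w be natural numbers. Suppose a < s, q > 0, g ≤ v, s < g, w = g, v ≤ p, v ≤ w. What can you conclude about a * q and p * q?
a * q < p * q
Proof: Because w = g and v ≤ w, v ≤ g. g ≤ v, so g = v. s < g, so s < v. Since v ≤ p, s < p. Since a < s, a < p. Since q > 0, a * q < p * q.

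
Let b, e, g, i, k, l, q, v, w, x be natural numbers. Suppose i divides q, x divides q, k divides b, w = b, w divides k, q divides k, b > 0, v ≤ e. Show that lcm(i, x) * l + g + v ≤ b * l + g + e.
i divides q and x divides q, thus lcm(i, x) divides q. From w = b and w divides k, b divides k. k divides b, so k = b. From q divides k, q divides b. lcm(i, x) divides q, so lcm(i, x) divides b. From b > 0, lcm(i, x) ≤ b. By multiplying by a non-negative, lcm(i, x) * l ≤ b * l. Then lcm(i, x) * l + g ≤ b * l + g. Because v ≤ e, lcm(i, x) * l + g + v ≤ b * l + g + e.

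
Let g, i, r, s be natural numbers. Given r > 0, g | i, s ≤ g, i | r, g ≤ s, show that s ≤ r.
g ≤ s and s ≤ g, thus g = s. From g | i and i | r, g | r. r > 0, so g ≤ r. Since g = s, s ≤ r.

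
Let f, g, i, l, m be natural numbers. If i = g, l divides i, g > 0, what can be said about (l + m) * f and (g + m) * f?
(l + m) * f ≤ (g + m) * f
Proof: i = g and l divides i, therefore l divides g. Since g > 0, l ≤ g. Then l + m ≤ g + m. By multiplying by a non-negative, (l + m) * f ≤ (g + m) * f.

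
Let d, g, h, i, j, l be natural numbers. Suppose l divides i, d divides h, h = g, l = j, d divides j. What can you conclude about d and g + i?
d divides g + i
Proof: Because h = g and d divides h, d divides g. From l = j and l divides i, j divides i. d divides j, so d divides i. d divides g, so d divides g + i.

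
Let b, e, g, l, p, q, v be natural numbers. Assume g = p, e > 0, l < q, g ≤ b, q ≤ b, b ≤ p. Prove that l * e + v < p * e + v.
g = p and g ≤ b, therefore p ≤ b. Since b ≤ p, b = p. l < q and q ≤ b, hence l < b. b = p, so l < p. Since e > 0, l * e < p * e. Then l * e + v < p * e + v.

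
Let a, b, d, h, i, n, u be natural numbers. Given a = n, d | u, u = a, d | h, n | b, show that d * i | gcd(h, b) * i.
u = a and a = n, therefore u = n. Since d | u, d | n. n | b, so d | b. Since d | h, d | gcd(h, b). Then d * i | gcd(h, b) * i.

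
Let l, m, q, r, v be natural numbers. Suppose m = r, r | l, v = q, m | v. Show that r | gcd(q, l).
v = q and m | v, so m | q. m = r, so r | q. Since r | l, r | gcd(q, l).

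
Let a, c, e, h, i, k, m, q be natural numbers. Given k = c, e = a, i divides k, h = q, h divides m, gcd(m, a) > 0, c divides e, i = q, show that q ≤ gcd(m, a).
h = q and h divides m, hence q divides m. i = q and i divides k, so q divides k. Since k = c, q divides c. c divides e, so q divides e. Since e = a, q divides a. Since q divides m, q divides gcd(m, a). Since gcd(m, a) > 0, q ≤ gcd(m, a).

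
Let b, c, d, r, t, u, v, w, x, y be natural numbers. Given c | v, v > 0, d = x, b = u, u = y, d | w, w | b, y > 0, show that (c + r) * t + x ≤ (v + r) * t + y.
Since c | v and v > 0, c ≤ v. Then c + r ≤ v + r. Then (c + r) * t ≤ (v + r) * t. b = u and u = y, so b = y. d | w and w | b, so d | b. b = y, so d | y. Since y > 0, d ≤ y. Since d = x, x ≤ y. Since (c + r) * t ≤ (v + r) * t, (c + r) * t + x ≤ (v + r) * t + y.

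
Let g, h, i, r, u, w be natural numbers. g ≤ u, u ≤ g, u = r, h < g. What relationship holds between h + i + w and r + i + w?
h + i + w < r + i + w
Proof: From g ≤ u and u ≤ g, g = u. u = r, so g = r. h < g, so h < r. Then h + i < r + i. Then h + i + w < r + i + w.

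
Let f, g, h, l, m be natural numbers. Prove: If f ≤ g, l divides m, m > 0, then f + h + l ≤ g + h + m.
Because f ≤ g, f + h ≤ g + h. Because l divides m and m > 0, l ≤ m. Since f + h ≤ g + h, f + h + l ≤ g + h + m.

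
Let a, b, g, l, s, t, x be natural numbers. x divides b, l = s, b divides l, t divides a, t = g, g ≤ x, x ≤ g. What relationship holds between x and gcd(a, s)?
x divides gcd(a, s)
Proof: From g ≤ x and x ≤ g, g = x. Because t = g and t divides a, g divides a. Since g = x, x divides a. Because x divides b and b divides l, x divides l. l = s, so x divides s. Since x divides a, x divides gcd(a, s).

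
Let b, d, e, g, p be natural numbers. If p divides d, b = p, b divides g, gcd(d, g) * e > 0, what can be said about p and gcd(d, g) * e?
p ≤ gcd(d, g) * e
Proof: b = p and b divides g, hence p divides g. Since p divides d, p divides gcd(d, g). Then p divides gcd(d, g) * e. Since gcd(d, g) * e > 0, p ≤ gcd(d, g) * e.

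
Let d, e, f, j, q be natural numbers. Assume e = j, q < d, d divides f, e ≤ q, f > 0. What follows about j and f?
j < f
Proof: e = j and e ≤ q, therefore j ≤ q. q < d, so j < d. d divides f and f > 0, so d ≤ f. Since j < d, j < f.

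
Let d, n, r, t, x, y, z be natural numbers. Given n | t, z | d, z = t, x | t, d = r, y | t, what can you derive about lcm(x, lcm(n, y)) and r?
lcm(x, lcm(n, y)) | r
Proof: n | t and y | t, therefore lcm(n, y) | t. x | t, so lcm(x, lcm(n, y)) | t. z = t and z | d, so t | d. Since d = r, t | r. Since lcm(x, lcm(n, y)) | t, lcm(x, lcm(n, y)) | r.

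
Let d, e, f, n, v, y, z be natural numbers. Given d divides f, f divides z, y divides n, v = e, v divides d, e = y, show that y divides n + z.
v = e and v divides d, therefore e divides d. Since d divides f, e divides f. Since e = y, y divides f. f divides z, so y divides z. Because y divides n, y divides n + z.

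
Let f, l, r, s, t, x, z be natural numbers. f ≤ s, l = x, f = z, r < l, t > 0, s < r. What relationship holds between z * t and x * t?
z * t < x * t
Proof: From f = z and f ≤ s, z ≤ s. l = x and r < l, therefore r < x. s < r, so s < x. z ≤ s, so z < x. Since t > 0, z * t < x * t.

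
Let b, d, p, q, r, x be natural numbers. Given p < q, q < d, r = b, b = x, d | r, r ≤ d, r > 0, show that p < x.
d | r and r > 0, so d ≤ r. Since r ≤ d, d = r. r = b, so d = b. Since b = x, d = x. p < q and q < d, therefore p < d. d = x, so p < x.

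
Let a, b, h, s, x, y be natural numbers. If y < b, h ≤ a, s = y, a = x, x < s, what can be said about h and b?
h < b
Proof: From a = x and h ≤ a, h ≤ x. s = y and x < s, hence x < y. Since y < b, x < b. h ≤ x, so h < b.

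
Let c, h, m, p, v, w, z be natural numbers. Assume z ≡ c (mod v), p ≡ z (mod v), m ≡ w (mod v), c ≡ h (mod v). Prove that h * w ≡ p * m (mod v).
p ≡ z (mod v) and z ≡ c (mod v), thus p ≡ c (mod v). Since c ≡ h (mod v), p ≡ h (mod v). From m ≡ w (mod v), p * m ≡ h * w (mod v). Then h * w ≡ p * m (mod v).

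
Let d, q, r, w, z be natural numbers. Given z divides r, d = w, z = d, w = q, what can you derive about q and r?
q divides r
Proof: Since d = w and w = q, d = q. z = d and z divides r, therefore d divides r. d = q, so q divides r.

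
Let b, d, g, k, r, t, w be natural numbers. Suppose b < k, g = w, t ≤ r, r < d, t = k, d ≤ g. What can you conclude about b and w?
b < w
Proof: Since t = k and t ≤ r, k ≤ r. Since r < d, k < d. b < k, so b < d. g = w and d ≤ g, so d ≤ w. From b < d, b < w.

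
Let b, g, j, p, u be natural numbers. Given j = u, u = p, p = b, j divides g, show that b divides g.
From j = u and u = p, j = p. Because p = b, j = b. j divides g, so b divides g.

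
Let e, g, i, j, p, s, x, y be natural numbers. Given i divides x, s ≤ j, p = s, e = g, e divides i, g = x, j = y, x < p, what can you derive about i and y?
i < y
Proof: Because e = g and g = x, e = x. Since e divides i, x divides i. i divides x, so x = i. p = s and x < p, so x < s. Since s ≤ j, x < j. j = y, so x < y. x = i, so i < y.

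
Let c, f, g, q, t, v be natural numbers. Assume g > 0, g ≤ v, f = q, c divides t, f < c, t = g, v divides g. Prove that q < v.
From f = q and f < c, q < c. Because v divides g and g > 0, v ≤ g. g ≤ v, so g = v. t = g and c divides t, therefore c divides g. Since g > 0, c ≤ g. g = v, so c ≤ v. q < c, so q < v.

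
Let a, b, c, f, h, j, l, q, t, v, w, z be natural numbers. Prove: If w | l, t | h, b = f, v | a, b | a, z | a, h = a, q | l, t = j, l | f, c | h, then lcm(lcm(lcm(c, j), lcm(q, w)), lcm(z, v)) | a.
Since t = j and t | h, j | h. Since c | h, lcm(c, j) | h. Because h = a, lcm(c, j) | a. Because q | l and w | l, lcm(q, w) | l. l | f, so lcm(q, w) | f. b = f and b | a, therefore f | a. Since lcm(q, w) | f, lcm(q, w) | a. From lcm(c, j) | a, lcm(lcm(c, j), lcm(q, w)) | a. From z | a and v | a, lcm(z, v) | a. lcm(lcm(c, j), lcm(q, w)) | a, so lcm(lcm(lcm(c, j), lcm(q, w)), lcm(z, v)) | a.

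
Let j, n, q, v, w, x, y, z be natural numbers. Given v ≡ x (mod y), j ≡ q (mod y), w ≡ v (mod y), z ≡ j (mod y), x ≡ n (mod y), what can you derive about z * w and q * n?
z * w ≡ q * n (mod y)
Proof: z ≡ j (mod y) and j ≡ q (mod y), hence z ≡ q (mod y). Because w ≡ v (mod y) and v ≡ x (mod y), w ≡ x (mod y). x ≡ n (mod y), so w ≡ n (mod y). Since z ≡ q (mod y), z * w ≡ q * n (mod y).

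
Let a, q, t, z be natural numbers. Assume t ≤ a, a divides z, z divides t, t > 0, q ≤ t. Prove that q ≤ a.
Since a divides z and z divides t, a divides t. Since t > 0, a ≤ t. Since t ≤ a, t = a. q ≤ t, so q ≤ a.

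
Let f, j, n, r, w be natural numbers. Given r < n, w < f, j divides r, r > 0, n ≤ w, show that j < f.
Because j divides r and r > 0, j ≤ r. r < n and n ≤ w, so r < w. w < f, so r < f. Since j ≤ r, j < f.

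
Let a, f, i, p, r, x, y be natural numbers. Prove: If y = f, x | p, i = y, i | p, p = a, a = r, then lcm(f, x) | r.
p = a and a = r, so p = r. i = y and i | p, hence y | p. y = f, so f | p. Since x | p, lcm(f, x) | p. p = r, so lcm(f, x) | r.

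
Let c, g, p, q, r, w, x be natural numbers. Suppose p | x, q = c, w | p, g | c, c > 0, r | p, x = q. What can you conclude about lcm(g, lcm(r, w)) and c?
lcm(g, lcm(r, w)) ≤ c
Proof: r | p and w | p, hence lcm(r, w) | p. x = q and q = c, therefore x = c. Since p | x, p | c. Since lcm(r, w) | p, lcm(r, w) | c. g | c, so lcm(g, lcm(r, w)) | c. c > 0, so lcm(g, lcm(r, w)) ≤ c.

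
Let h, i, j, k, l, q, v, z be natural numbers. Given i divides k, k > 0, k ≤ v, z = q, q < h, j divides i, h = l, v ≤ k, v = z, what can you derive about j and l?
j < l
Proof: v = z and z = q, hence v = q. Because k ≤ v and v ≤ k, k = v. j divides i and i divides k, so j divides k. k > 0, so j ≤ k. Since k = v, j ≤ v. v = q, so j ≤ q. Since h = l and q < h, q < l. Because j ≤ q, j < l.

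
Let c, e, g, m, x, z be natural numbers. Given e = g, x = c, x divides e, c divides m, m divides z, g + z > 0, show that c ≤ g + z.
Since x = c and x divides e, c divides e. Since e = g, c divides g. c divides m and m divides z, hence c divides z. Since c divides g, c divides g + z. g + z > 0, so c ≤ g + z.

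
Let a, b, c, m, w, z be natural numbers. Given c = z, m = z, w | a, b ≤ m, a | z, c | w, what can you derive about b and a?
b ≤ a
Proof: Because c | w and w | a, c | a. c = z, so z | a. a | z, so z = a. m = z and b ≤ m, so b ≤ z. z = a, so b ≤ a.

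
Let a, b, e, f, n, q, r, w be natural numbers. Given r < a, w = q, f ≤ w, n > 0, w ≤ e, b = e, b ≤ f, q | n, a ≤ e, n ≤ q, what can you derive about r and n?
r < n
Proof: Since q | n and n > 0, q ≤ n. Because n ≤ q, q = n. w = q, so w = n. b = e and b ≤ f, hence e ≤ f. Since f ≤ w, e ≤ w. Since w ≤ e, e = w. Since r < a and a ≤ e, r < e. Since e = w, r < w. Since w = n, r < n.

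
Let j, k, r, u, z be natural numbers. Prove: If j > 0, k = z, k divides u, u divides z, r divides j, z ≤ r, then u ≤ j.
k = z and k divides u, so z divides u. u divides z, so z = u. r divides j and j > 0, hence r ≤ j. z ≤ r, so z ≤ j. Since z = u, u ≤ j.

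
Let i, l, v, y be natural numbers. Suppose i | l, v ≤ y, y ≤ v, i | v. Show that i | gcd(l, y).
Since v ≤ y and y ≤ v, v = y. Because i | v, i | y. i | l, so i | gcd(l, y).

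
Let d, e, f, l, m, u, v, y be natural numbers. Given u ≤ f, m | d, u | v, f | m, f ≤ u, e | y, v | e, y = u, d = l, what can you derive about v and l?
v | l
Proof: f ≤ u and u ≤ f, therefore f = u. y = u and e | y, therefore e | u. Because v | e, v | u. u | v, so u = v. f = u, so f = v. d = l and m | d, so m | l. Since f | m, f | l. Since f = v, v | l.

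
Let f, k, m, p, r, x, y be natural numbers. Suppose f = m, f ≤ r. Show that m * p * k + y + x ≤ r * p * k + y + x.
Since f = m and f ≤ r, m ≤ r. Then m * p ≤ r * p. Then m * p * k ≤ r * p * k. Then m * p * k + y ≤ r * p * k + y. Then m * p * k + y + x ≤ r * p * k + y + x.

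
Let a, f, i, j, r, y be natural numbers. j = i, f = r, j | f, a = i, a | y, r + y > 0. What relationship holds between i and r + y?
i ≤ r + y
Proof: f = r and j | f, so j | r. Since j = i, i | r. a = i and a | y, thus i | y. Since i | r, i | r + y. Since r + y > 0, i ≤ r + y.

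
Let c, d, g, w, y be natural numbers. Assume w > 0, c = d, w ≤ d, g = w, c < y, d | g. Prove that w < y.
g = w and d | g, therefore d | w. Since w > 0, d ≤ w. w ≤ d, so d = w. c = d, so c = w. c < y, so w < y.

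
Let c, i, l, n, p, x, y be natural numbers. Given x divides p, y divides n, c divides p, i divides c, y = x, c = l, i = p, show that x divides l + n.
i = p and i divides c, hence p divides c. Since c divides p, p = c. Since c = l, p = l. x divides p, so x divides l. y = x and y divides n, so x divides n. From x divides l, x divides l + n.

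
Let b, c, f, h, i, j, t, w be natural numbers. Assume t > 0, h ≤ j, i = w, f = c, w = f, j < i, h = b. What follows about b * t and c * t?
b * t < c * t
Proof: w = f and f = c, therefore w = c. h = b and h ≤ j, so b ≤ j. Since i = w and j < i, j < w. b ≤ j, so b < w. w = c, so b < c. Since t > 0, by multiplying by a positive, b * t < c * t.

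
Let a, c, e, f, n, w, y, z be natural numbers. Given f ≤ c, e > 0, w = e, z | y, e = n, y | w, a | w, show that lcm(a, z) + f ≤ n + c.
z | y and y | w, thus z | w. Since a | w, lcm(a, z) | w. Since w = e, lcm(a, z) | e. Since e > 0, lcm(a, z) ≤ e. e = n, so lcm(a, z) ≤ n. f ≤ c, so lcm(a, z) + f ≤ n + c.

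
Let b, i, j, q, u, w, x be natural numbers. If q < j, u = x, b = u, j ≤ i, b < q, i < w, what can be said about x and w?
x < w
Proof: b = u and u = x, thus b = x. q < j and j ≤ i, hence q < i. b < q, so b < i. Since i < w, b < w. b = x, so x < w.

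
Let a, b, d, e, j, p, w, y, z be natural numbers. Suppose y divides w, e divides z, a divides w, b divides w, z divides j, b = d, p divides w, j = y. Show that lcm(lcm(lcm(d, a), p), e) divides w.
b = d and b divides w, thus d divides w. a divides w, so lcm(d, a) divides w. Since p divides w, lcm(lcm(d, a), p) divides w. j = y and z divides j, thus z divides y. e divides z, so e divides y. Since y divides w, e divides w. Since lcm(lcm(d, a), p) divides w, lcm(lcm(lcm(d, a), p), e) divides w.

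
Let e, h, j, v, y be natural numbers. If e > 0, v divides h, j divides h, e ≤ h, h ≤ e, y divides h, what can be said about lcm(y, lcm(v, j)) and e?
lcm(y, lcm(v, j)) ≤ e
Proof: Since h ≤ e and e ≤ h, h = e. v divides h and j divides h, therefore lcm(v, j) divides h. y divides h, so lcm(y, lcm(v, j)) divides h. h = e, so lcm(y, lcm(v, j)) divides e. e > 0, so lcm(y, lcm(v, j)) ≤ e.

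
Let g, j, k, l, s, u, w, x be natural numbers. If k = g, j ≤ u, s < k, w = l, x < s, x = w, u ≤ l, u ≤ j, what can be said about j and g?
j < g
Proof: Since u ≤ j and j ≤ u, u = j. From x = w and x < s, w < s. From k = g and s < k, s < g. Since w < s, w < g. Since w = l, l < g. Since u ≤ l, u < g. Because u = j, j < g.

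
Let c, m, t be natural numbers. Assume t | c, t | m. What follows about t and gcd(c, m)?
t | gcd(c, m)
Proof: t | c and t | m. Because common divisors divide the gcd, t | gcd(c, m).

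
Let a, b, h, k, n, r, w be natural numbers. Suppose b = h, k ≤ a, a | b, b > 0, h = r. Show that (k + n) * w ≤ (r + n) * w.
Since b = h and h = r, b = r. a | b and b > 0, hence a ≤ b. From k ≤ a, k ≤ b. b = r, so k ≤ r. Then k + n ≤ r + n. Then (k + n) * w ≤ (r + n) * w.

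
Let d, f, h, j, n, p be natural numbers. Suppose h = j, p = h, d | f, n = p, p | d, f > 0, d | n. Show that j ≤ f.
p = h and h = j, therefore p = j. n = p and d | n, hence d | p. Since p | d, d = p. d | f, so p | f. p = j, so j | f. f > 0, so j ≤ f.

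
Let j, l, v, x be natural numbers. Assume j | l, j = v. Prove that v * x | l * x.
j = v and j | l, hence v | l. Then v * x | l * x.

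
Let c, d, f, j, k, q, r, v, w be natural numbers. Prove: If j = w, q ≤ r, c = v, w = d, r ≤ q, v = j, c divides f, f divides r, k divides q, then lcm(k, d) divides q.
Because v = j and j = w, v = w. w = d, so v = d. c = v and c divides f, so v divides f. Because v = d, d divides f. Since r ≤ q and q ≤ r, r = q. From f divides r, f divides q. Since d divides f, d divides q. k divides q, so lcm(k, d) divides q.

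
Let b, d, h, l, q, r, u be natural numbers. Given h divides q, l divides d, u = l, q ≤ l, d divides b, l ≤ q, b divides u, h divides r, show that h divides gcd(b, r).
q ≤ l and l ≤ q, thus q = l. From l divides d and d divides b, l divides b. u = l and b divides u, so b divides l. l divides b, so l = b. From q = l, q = b. h divides q, so h divides b. Since h divides r, h divides gcd(b, r).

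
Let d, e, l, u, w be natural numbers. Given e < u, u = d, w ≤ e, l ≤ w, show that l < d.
w ≤ e and e < u, thus w < u. l ≤ w, so l < u. u = d, so l < d.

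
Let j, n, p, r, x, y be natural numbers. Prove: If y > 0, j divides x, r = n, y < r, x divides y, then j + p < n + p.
j divides x and x divides y, thus j divides y. Since y > 0, j ≤ y. r = n and y < r, hence y < n. Since j ≤ y, j < n. Then j + p < n + p.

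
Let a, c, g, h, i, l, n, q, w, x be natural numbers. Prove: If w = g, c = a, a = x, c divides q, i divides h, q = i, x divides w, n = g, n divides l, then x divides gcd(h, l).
c = a and a = x, hence c = x. c divides q, so x divides q. q = i, so x divides i. i divides h, so x divides h. Because w = g and x divides w, x divides g. Because n = g and n divides l, g divides l. Since x divides g, x divides l. Since x divides h, x divides gcd(h, l).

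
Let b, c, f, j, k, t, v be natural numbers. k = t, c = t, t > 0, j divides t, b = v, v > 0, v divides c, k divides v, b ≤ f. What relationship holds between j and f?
j ≤ f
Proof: j divides t and t > 0, thus j ≤ t. Since c = t and v divides c, v divides t. Since t > 0, v ≤ t. k = t and k divides v, therefore t divides v. v > 0, so t ≤ v. Since v ≤ t, v = t. Since b = v, b = t. b ≤ f, so t ≤ f. j ≤ t, so j ≤ f.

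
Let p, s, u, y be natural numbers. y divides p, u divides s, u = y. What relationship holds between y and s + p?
y divides s + p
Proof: u = y and u divides s, so y divides s. Since y divides p, y divides s + p.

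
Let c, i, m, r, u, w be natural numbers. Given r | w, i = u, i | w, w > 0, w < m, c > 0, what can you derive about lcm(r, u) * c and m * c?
lcm(r, u) * c < m * c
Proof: i = u and i | w, hence u | w. Since r | w, lcm(r, u) | w. w > 0, so lcm(r, u) ≤ w. w < m, so lcm(r, u) < m. c > 0, so lcm(r, u) * c < m * c.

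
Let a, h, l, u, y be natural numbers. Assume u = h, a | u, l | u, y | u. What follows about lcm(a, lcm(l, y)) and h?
lcm(a, lcm(l, y)) | h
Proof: From l | u and y | u, lcm(l, y) | u. Because a | u, lcm(a, lcm(l, y)) | u. u = h, so lcm(a, lcm(l, y)) | h.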